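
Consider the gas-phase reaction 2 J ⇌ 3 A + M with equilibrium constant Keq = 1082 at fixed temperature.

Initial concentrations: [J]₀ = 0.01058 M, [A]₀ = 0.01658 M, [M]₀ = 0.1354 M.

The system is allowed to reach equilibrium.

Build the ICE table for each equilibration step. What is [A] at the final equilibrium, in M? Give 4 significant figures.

[A]_eq = 0.03235 M

Q₀ = 0.005513 vs Keq = 1082 ⇒ Q<K, forward
Step 1:
                   J          A          M
  Initial    0.01058    0.01658     0.1354
  Change    -0.01051    0.01577   0.005257
  Equil   6.6342e-05    0.03235     0.1407
  solve Keq expr → x = 0.005257; check Q = 1082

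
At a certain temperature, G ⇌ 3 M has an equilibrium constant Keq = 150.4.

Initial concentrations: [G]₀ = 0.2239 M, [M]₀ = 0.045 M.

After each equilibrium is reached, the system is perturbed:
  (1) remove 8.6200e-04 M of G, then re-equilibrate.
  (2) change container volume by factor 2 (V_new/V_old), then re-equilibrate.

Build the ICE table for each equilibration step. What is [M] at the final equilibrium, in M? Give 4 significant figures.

[M]_eq = 0.3562 M

Q₀ = 4.0699e-04 vs Keq = 150.4 ⇒ Q<K, forward
Step 1:
                   G          M
  init        0.2239      0.045
  Δ          -0.2215     0.6646
  eq        0.002375     0.7096
  solve Keq expr → x = 0.2215; check Q = 150.4
Then remove 8.6200e-04 M of G.
Step 2:
                   G          M
  init      0.001513     0.7096
  Δ       8.3687e-04  -0.002511
  eq         0.00235     0.7071
  solve Keq expr → x = -8.3687e-04; check Q = 150.4
Then change container volume by factor 2 (V_new/V_old).
Step 3:
                   G          M
  init      0.001175     0.3535
  Δ       -8.7478e-04   0.002624
  eq      3.0038e-04     0.3562
  solve Keq expr → x = 8.7478e-04; check Q = 150.4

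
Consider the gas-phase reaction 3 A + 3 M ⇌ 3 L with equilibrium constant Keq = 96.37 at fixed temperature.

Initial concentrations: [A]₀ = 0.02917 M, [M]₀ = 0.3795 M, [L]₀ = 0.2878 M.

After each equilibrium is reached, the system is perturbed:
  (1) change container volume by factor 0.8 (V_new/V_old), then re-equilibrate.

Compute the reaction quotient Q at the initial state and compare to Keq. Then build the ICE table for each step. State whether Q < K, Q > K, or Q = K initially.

Q₀ = 1.7572e+04; Q > K (proceeds reverse)

Q₀ = 1.7572e+04 vs Keq = 96.37 ⇒ Q>K, reverse
Step 1:
                  A         M         L
  Initial   0.02917    0.3795    0.2878
  Change     0.0738    0.0738   -0.0738
  Equil       0.103    0.4533     0.214
  solve Keq expr → x = -0.0246; check Q = 96.37
Then change container volume by factor 0.8 (V_new/V_old).
Step 2:
                  A         M         L
  Initial    0.1287    0.5666    0.2675
  Change   -0.01626  -0.01626   0.01626
  Equil      0.1125    0.5504    0.2838
  solve Keq expr → x = 0.005419; check Q = 96.37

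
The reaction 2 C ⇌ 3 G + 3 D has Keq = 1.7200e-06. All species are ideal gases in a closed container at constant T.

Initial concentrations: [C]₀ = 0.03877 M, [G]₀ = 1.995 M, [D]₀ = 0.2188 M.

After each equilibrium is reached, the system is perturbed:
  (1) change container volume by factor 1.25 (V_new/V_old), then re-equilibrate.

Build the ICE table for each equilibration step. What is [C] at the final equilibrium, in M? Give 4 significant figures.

[C]_eq = 0.1462 M

Q₀ = 55.33 vs Keq = 1.7200e-06 ⇒ Q>K, reverse
Step 1:
                   C          G          D
  Initial    0.03877      1.995     0.2188
  Change      0.1444    -0.2166    -0.2166
  Equil       0.1832      1.778   0.002173
  solve Keq expr → x = -0.07221; check Q = 1.7200e-06
Then change container volume by factor 1.25 (V_new/V_old).
Step 2:
                   C          G          D
  Initial     0.1466      1.423   0.001738
  Change  -3.9814e-04 5.9721e-04 5.9721e-04
  Equil       0.1462      1.423   0.002336
  solve Keq expr → x = 1.9907e-04; check Q = 1.7200e-06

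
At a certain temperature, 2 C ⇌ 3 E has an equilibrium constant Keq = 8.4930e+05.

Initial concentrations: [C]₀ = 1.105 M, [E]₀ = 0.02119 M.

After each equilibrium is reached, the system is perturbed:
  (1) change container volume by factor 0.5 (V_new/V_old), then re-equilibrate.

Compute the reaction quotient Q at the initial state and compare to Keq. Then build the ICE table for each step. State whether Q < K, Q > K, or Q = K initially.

Q₀ = 7.7923e-06 vs Keq = 8.4930e+05 ⇒ Q<K, forward
Step 1:
                  C         E
  Initial     1.105   0.02119
  Change     -1.103     1.654
  Equil    0.002353     1.675
  solve Keq expr → x = 0.5513; check Q = 8.4930e+05
Then change container volume by factor 0.5 (V_new/V_old).
Step 2:
                  C         E
  Initial  0.004705      3.35
  Change    0.00194  -0.00291
  Equil    0.006646     3.347
  solve Keq expr → x = -9.7016e-04; check Q = 8.4930e+05

Q₀ = 7.7923e-06; Q < K (proceeds forward)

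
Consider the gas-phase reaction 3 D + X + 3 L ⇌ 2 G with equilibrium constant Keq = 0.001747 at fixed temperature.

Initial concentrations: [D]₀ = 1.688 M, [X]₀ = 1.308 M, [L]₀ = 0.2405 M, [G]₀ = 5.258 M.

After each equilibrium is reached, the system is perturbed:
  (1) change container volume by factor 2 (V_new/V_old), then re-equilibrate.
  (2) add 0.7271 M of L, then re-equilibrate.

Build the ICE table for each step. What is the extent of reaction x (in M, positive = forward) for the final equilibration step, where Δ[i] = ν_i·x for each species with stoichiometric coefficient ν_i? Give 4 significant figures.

Q₀ = 315.9 vs Keq = 0.001747 ⇒ Q>K, reverse
Step 1:
                    D           X           L           G
  I             1.688       1.308      0.2405       5.258
  C             2.866      0.9555       2.866      -1.911
  E             4.554       2.263       3.107       3.347
  solve Keq expr → x = -0.9555; check Q = 0.001747
Then change container volume by factor 2 (V_new/V_old).
Step 2:
                    D           X           L           G
  I             2.277       1.132       1.553       1.674
  C            0.8924      0.2975      0.8924      -0.595
  E              3.17       1.429       2.446       1.079
  solve Keq expr → x = -0.2975; check Q = 0.001747
Then add 0.7271 M of L.
Step 3:
                    D           X           L           G
  I              3.17       1.429       3.173       1.079
  C           -0.2324    -0.07747     -0.2324      0.1549
  E             2.937       1.352       2.941       1.234
  solve Keq expr → x = 0.07747; check Q = 0.001747

x = 0.07747 M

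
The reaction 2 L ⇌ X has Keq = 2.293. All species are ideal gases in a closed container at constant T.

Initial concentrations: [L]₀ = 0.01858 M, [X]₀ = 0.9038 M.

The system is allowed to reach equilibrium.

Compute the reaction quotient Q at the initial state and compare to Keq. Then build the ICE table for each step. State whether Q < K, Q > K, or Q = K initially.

Q₀ = 2618; Q > K (proceeds reverse)

Q₀ = 2618 vs Keq = 2.293 ⇒ Q>K, reverse
Step 1:
                   L          X
  Initial    0.01858     0.9038
  Change      0.5128    -0.2564
  Equil       0.5314     0.6474
  solve Keq expr → x = -0.2564; check Q = 2.293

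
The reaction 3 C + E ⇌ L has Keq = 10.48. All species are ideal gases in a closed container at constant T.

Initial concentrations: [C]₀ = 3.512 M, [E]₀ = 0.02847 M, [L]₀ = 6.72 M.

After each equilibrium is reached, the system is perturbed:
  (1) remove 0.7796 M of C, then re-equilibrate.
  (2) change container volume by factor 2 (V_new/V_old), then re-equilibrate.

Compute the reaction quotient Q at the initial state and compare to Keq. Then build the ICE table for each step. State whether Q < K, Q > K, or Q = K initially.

Q₀ = 5.449 vs Keq = 10.48 ⇒ Q<K, forward
Step 1:
                    C           E           L
  Initial       3.512     0.02847        6.72
  Change     -0.03938    -0.01313     0.01313
  Equil         3.473     0.01534       6.733
  solve Keq expr → x = 0.01313; check Q = 10.48
Then remove 0.7796 M of C.
Step 2:
                    C           E           L
  Initial       2.693     0.01534       6.733
  Change      0.04741      0.0158     -0.0158
  Equil          2.74     0.03114       6.717
  solve Keq expr → x = -0.0158; check Q = 10.48
Then change container volume by factor 2 (V_new/V_old).
Step 3:
                    C           E           L
  Initial        1.37     0.01557       3.359
  Change       0.1978     0.06593    -0.06593
  Equil         1.568      0.0815       3.293
  solve Keq expr → x = -0.06593; check Q = 10.48

Q₀ = 5.449; Q < K (proceeds forward)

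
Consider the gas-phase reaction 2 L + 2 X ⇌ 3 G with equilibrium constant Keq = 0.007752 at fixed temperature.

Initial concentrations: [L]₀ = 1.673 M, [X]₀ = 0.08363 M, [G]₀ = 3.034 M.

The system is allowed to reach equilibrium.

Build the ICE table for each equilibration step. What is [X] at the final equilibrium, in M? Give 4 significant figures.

[X]_eq = 1.692 M

Q₀ = 1427 vs Keq = 0.007752 ⇒ Q>K, reverse
Step 1:
                  L         X         G
  init        1.673   0.08363     3.034
  Δ           1.609     1.609    -2.413
  eq          3.282     1.692    0.6207
  solve Keq expr → x = -0.8044; check Q = 0.007752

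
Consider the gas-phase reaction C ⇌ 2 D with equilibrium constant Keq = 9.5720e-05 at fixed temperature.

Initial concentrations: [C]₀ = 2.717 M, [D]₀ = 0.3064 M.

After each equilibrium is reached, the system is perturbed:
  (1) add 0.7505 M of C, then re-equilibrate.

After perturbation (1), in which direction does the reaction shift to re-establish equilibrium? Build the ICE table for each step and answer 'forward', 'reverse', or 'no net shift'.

Q₀ = 0.03455 vs Keq = 9.5720e-05 ⇒ Q>K, reverse
Step 1:
                   C          D
  Initial      2.717     0.3064
  Change      0.1449    -0.2898
  Equil        2.862    0.01655
  solve Keq expr → x = -0.1449; check Q = 9.5720e-05
Then add 0.7505 M of C.
Step 2:
                   C          D
  Initial      3.612    0.01655
  Change   -0.001021   0.002041
  Equil        3.611    0.01859
  solve Keq expr → x = 0.001021; check Q = 9.5720e-05

Direction: forward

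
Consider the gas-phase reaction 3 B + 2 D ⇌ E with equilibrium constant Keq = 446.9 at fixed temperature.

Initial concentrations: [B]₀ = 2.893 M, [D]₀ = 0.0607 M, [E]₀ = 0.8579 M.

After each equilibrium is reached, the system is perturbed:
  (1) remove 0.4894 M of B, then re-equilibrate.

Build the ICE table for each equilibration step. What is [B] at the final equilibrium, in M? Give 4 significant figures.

Q₀ = 9.616 vs Keq = 446.9 ⇒ Q<K, forward
Step 1:
                  B         D         E
  I           2.893    0.0607    0.8579
  C        -0.07694  -0.05129   0.02565
  E           2.816  0.009409    0.8835
  solve Keq expr → x = 0.02565; check Q = 446.9
Then remove 0.4894 M of B.
Step 2:
                  B         D         E
  I           2.327  0.009409    0.8835
  C        0.004608  0.003072 -0.001536
  E           2.331   0.01248     0.882
  solve Keq expr → x = -0.001536; check Q = 446.9

[B]_eq = 2.331 M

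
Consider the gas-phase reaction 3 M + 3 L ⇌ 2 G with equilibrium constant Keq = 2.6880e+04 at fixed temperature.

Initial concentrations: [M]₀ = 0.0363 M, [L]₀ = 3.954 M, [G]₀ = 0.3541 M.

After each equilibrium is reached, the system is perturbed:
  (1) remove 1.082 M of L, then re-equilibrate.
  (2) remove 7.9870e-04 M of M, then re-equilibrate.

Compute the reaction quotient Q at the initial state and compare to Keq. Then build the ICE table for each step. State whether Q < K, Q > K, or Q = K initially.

Q₀ = 42.41; Q < K (proceeds forward)

Q₀ = 42.41 vs Keq = 2.6880e+04 ⇒ Q<K, forward
Step 1:
                  M         L         G
  Initial    0.0363     3.954    0.3541
  Change   -0.03187  -0.03187   0.02125
  Equil    0.004429     3.922    0.3753
  solve Keq expr → x = 0.01062; check Q = 2.6880e+04
Then remove 1.082 M of L.
Step 2:
                  M         L         G
  Initial  0.004429      2.84    0.3753
  Change   0.001672  0.001672 -0.001114
  Equil      0.0061     2.842    0.3742
  solve Keq expr → x = -5.5718e-04; check Q = 2.6880e+04
Then remove 7.9870e-04 M of M.
Step 3:
                  M         L         G
  Initial  0.005302     2.842    0.3742
  Change  7.9127e-04 7.9127e-04 -5.2751e-04
  Equil    0.006093     2.843    0.3737
  solve Keq expr → x = -2.6376e-04; check Q = 2.6880e+04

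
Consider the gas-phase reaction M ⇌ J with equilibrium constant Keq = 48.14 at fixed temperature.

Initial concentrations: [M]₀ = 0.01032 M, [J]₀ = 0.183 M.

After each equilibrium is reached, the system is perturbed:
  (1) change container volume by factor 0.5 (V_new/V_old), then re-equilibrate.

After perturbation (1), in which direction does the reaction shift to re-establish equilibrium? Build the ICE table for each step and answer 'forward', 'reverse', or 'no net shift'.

Q₀ = 17.73 vs Keq = 48.14 ⇒ Q<K, forward
Step 1:
                   M          J
  init       0.01032      0.183
  Δ        -0.006386   0.006386
  eq        0.003934     0.1894
  solve Keq expr → x = 0.006386; check Q = 48.14
Then change container volume by factor 0.5 (V_new/V_old).
Step 2:
                   M          J
  init      0.007868     0.3788
  Δ                0          0
  eq        0.007868     0.3788
  solve Keq expr → x = 0; check Q = 48.14

Direction: no net shift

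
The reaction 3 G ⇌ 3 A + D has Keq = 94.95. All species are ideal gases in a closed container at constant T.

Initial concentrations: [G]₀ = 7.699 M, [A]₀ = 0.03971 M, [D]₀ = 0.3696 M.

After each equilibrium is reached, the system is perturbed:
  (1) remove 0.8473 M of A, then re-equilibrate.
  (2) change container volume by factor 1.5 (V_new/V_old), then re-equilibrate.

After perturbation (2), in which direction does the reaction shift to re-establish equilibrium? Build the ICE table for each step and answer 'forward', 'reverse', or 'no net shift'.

Direction: forward

Q₀ = 5.0714e-08 vs Keq = 94.95 ⇒ Q<K, forward
Step 1:
                    G           A           D
  I             7.699     0.03971      0.3696
  C            -5.952       5.952       1.984
  E             1.747       5.992       2.354
  solve Keq expr → x = 1.984; check Q = 94.95
Then remove 0.8473 M of A.
Step 2:
                    G           A           D
  I             1.747       5.144       2.354
  C           -0.1811      0.1811     0.06036
  E             1.566       5.325       2.414
  solve Keq expr → x = 0.06036; check Q = 94.95
Then change container volume by factor 1.5 (V_new/V_old).
Step 3:
                    G           A           D
  I             1.044        3.55       1.609
  C          -0.09989     0.09989      0.0333
  E            0.9441        3.65       1.643
  solve Keq expr → x = 0.0333; check Q = 94.95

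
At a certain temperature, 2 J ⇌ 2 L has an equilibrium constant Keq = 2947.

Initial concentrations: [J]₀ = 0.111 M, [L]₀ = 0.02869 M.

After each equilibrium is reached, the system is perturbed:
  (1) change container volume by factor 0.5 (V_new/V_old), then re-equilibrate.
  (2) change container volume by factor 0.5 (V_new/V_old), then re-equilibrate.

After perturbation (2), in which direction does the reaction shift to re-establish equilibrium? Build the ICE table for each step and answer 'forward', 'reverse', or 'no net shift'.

Direction: no net shift

Q₀ = 0.06681 vs Keq = 2947 ⇒ Q<K, forward
Step 1:
                   J          L
  init         0.111    0.02869
  Δ          -0.1085     0.1085
  eq        0.002527     0.1372
  solve Keq expr → x = 0.05424; check Q = 2947
Then change container volume by factor 0.5 (V_new/V_old).
Step 2:
                   J          L
  init      0.005053     0.2743
  Δ                0          0
  eq        0.005053     0.2743
  solve Keq expr → x = 0; check Q = 2947
Then change container volume by factor 0.5 (V_new/V_old).
Step 3:
                   J          L
  init       0.01011     0.5487
  Δ                0          0
  eq         0.01011     0.5487
  solve Keq expr → x = 0; check Q = 2947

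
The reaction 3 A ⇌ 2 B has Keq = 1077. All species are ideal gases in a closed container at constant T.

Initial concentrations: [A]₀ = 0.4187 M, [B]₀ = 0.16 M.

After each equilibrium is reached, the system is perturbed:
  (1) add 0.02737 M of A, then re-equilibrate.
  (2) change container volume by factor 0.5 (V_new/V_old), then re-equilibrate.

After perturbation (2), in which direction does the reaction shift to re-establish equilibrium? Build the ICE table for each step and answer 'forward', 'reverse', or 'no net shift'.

Direction: forward

Q₀ = 0.3488 vs Keq = 1077 ⇒ Q<K, forward
Step 1:
                    A           B
  I            0.4187        0.16
  C           -0.3654      0.2436
  E           0.05328      0.4036
  solve Keq expr → x = 0.1218; check Q = 1077
Then add 0.02737 M of A.
Step 2:
                    A           B
  I           0.08065      0.4036
  C          -0.02586     0.01724
  E           0.05479      0.4209
  solve Keq expr → x = 0.008621; check Q = 1077
Then change container volume by factor 0.5 (V_new/V_old).
Step 3:
                    A           B
  I            0.1096      0.8417
  C          -0.02162     0.01441
  E           0.08796      0.8561
  solve Keq expr → x = 0.007205; check Q = 1077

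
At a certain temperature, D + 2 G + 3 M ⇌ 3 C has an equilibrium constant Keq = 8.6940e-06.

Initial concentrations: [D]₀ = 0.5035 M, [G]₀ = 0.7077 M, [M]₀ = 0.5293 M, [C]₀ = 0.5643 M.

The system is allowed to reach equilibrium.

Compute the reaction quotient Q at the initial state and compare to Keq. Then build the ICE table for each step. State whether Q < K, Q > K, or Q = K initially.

Q₀ = 4.805; Q > K (proceeds reverse)

Q₀ = 4.805 vs Keq = 8.6940e-06 ⇒ Q>K, reverse
Step 1:
                    D           G           M           C
  I            0.5035      0.7077      0.5293      0.5643
  C            0.1813      0.3626      0.5439     -0.5439
  E            0.6848        1.07       1.073     0.02035
  solve Keq expr → x = -0.1813; check Q = 8.6940e-06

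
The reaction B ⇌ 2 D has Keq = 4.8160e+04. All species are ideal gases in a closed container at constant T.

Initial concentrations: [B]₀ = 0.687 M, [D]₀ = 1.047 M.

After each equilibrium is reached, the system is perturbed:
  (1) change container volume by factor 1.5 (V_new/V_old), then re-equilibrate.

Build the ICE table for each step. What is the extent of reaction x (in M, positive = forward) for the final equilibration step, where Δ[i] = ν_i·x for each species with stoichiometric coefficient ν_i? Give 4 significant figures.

Q₀ = 1.596 vs Keq = 4.8160e+04 ⇒ Q<K, forward
Step 1:
                   B          D
  Initial      0.687      1.047
  Change     -0.6869      1.374
  Equil   1.2168e-04      2.421
  solve Keq expr → x = 0.6869; check Q = 4.8160e+04
Then change container volume by factor 1.5 (V_new/V_old).
Step 2:
                   B          D
  Initial 8.1119e-05      1.614
  Change  -2.7036e-05 5.4072e-05
  Equil   5.4083e-05      1.614
  solve Keq expr → x = 2.7036e-05; check Q = 4.8160e+04

x = 2.7036e-05 M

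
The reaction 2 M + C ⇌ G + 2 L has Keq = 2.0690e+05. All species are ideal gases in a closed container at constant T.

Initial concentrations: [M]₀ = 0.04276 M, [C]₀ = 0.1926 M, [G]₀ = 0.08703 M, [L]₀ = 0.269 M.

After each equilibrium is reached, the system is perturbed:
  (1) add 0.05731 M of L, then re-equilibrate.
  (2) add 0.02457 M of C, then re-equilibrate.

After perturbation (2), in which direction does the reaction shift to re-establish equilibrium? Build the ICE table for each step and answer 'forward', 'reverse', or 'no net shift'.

Q₀ = 17.88 vs Keq = 2.0690e+05 ⇒ Q<K, forward
Step 1:
                  M         C         G         L
  Initial   0.04276    0.1926   0.08703     0.269
  Change   -0.04222  -0.02111   0.02111   0.04222
  Equil   5.4331e-04    0.1715    0.1081    0.3112
  solve Keq expr → x = 0.02111; check Q = 2.0690e+05
Then add 0.05731 M of L.
Step 2:
                  M         C         G         L
  Initial 5.4331e-04    0.1715    0.1081    0.3685
  Change  9.9635e-05 4.9817e-05 -4.9817e-05 -9.9635e-05
  Equil   6.4295e-04    0.1715    0.1081    0.3684
  solve Keq expr → x = -4.9817e-05; check Q = 2.0690e+05
Then add 0.02457 M of C.
Step 3:
                  M         C         G         L
  Initial 6.4295e-04    0.1961    0.1081    0.3684
  Change  -4.1466e-05 -2.0733e-05 2.0733e-05 4.1466e-05
  Equil   6.0148e-04    0.1961    0.1081    0.3685
  solve Keq expr → x = 2.0733e-05; check Q = 2.0690e+05

Direction: forward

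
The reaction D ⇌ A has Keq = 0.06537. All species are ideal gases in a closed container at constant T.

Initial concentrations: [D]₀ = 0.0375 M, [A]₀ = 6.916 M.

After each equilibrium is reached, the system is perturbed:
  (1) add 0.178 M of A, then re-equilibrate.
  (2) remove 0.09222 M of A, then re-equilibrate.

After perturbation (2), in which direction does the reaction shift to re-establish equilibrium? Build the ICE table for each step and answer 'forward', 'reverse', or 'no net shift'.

Direction: forward

Q₀ = 184.4 vs Keq = 0.06537 ⇒ Q>K, reverse
Step 1:
                    D           A
  init         0.0375       6.916
  Δ             6.489      -6.489
  eq            6.527      0.4267
  solve Keq expr → x = -6.489; check Q = 0.06537
Then add 0.178 M of A.
Step 2:
                    D           A
  init          6.527      0.6047
  Δ            0.1671     -0.1671
  eq            6.694      0.4376
  solve Keq expr → x = -0.1671; check Q = 0.06537
Then remove 0.09222 M of A.
Step 3:
                    D           A
  init          6.694      0.3454
  Δ          -0.08656     0.08656
  eq            6.607      0.4319
  solve Keq expr → x = 0.08656; check Q = 0.06537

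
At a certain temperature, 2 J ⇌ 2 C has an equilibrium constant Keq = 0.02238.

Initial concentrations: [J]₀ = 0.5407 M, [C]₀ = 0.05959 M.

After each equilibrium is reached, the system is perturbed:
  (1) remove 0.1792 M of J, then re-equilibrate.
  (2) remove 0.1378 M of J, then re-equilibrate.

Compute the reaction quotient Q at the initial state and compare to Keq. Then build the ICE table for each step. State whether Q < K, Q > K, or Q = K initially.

Q₀ = 0.01215; Q < K (proceeds forward)

Q₀ = 0.01215 vs Keq = 0.02238 ⇒ Q<K, forward
Step 1:
                    J           C
  I            0.5407     0.05959
  C          -0.01853     0.01853
  E            0.5222     0.07812
  solve Keq expr → x = 0.009263; check Q = 0.02238
Then remove 0.1792 M of J.
Step 2:
                    J           C
  I             0.343     0.07812
  C           0.02332    -0.02332
  E            0.3663      0.0548
  solve Keq expr → x = -0.01166; check Q = 0.02238
Then remove 0.1378 M of J.
Step 3:
                    J           C
  I            0.2285      0.0548
  C           0.01793    -0.01793
  E            0.2464     0.03687
  solve Keq expr → x = -0.008966; check Q = 0.02238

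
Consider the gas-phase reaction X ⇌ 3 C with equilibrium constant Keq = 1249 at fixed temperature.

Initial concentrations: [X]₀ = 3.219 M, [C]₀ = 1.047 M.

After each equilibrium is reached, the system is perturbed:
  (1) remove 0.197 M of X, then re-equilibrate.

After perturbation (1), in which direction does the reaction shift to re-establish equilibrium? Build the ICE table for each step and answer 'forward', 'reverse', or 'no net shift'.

Q₀ = 0.3565 vs Keq = 1249 ⇒ Q<K, forward
Step 1:
                  X         C
  Initial     3.219     1.047
  Change     -2.641     7.923
  Equil      0.5779      8.97
  solve Keq expr → x = 2.641; check Q = 1249
Then remove 0.197 M of X.
Step 2:
                  X         C
  Initial    0.3809      8.97
  Change     0.1266   -0.3799
  Equil      0.5075      8.59
  solve Keq expr → x = -0.1266; check Q = 1249

Direction: reverse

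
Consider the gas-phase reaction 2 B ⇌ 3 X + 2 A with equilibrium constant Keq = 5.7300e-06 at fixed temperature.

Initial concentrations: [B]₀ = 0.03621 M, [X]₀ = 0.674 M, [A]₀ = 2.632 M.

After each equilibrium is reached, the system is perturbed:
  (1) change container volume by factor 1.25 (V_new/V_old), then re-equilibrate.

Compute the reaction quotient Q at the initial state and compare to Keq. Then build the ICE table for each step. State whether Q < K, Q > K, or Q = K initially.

Q₀ = 1618 vs Keq = 5.7300e-06 ⇒ Q>K, reverse
Step 1:
                  B         X         A
  I         0.03621     0.674     2.632
  C           0.445   -0.6675    -0.445
  E          0.4812  0.006522     2.187
  solve Keq expr → x = -0.2225; check Q = 5.7300e-06
Then change container volume by factor 1.25 (V_new/V_old).
Step 2:
                  B         X         A
  I           0.385  0.005217      1.75
  C       -8.6165e-04  0.001292 8.6165e-04
  E          0.3841   0.00651      1.75
  solve Keq expr → x = 4.3083e-04; check Q = 5.7300e-06

Q₀ = 1618; Q > K (proceeds reverse)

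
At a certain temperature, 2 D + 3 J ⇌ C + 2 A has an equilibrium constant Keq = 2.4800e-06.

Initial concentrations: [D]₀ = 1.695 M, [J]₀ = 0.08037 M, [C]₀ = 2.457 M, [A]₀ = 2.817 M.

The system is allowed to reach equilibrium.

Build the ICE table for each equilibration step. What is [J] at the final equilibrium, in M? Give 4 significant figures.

[J]_eq = 4.218 M

Q₀ = 1.3072e+04 vs Keq = 2.4800e-06 ⇒ Q>K, reverse
Step 1:
                    D           J           C           A
  init          1.695     0.08037       2.457       2.817
  Δ             2.758       4.138      -1.379      -2.758
  eq            4.453       4.218       1.078     0.05852
  solve Keq expr → x = -1.379; check Q = 2.4800e-06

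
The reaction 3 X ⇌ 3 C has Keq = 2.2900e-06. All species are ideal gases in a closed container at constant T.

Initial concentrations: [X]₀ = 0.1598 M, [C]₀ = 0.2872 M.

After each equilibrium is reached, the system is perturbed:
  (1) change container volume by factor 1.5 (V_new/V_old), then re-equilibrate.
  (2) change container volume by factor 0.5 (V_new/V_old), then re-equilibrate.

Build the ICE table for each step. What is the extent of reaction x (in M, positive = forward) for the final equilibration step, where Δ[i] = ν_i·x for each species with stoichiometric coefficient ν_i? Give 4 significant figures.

x = 0 M

Q₀ = 5.805 vs Keq = 2.2900e-06 ⇒ Q>K, reverse
Step 1:
                   X          C
  I           0.1598     0.2872
  C           0.2814    -0.2814
  E           0.4412   0.005815
  solve Keq expr → x = -0.09379; check Q = 2.2900e-06
Then change container volume by factor 1.5 (V_new/V_old).
Step 2:
                   X          C
  I           0.2941   0.003877
  C                0          0
  E           0.2941   0.003877
  solve Keq expr → x = 0; check Q = 2.2900e-06
Then change container volume by factor 0.5 (V_new/V_old).
Step 3:
                   X          C
  I           0.5882   0.007754
  C                0          0
  E           0.5882   0.007754
  solve Keq expr → x = 0; check Q = 2.2900e-06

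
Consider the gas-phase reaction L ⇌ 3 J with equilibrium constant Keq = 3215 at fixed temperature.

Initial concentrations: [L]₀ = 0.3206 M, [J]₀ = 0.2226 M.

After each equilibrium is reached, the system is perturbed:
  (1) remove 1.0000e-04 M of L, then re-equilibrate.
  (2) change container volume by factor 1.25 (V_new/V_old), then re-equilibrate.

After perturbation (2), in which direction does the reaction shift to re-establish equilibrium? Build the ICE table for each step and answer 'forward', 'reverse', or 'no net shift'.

Direction: forward

Q₀ = 0.0344 vs Keq = 3215 ⇒ Q<K, forward
Step 1:
                   L          J
  I           0.3206     0.2226
  C          -0.3201     0.9603
  E       5.1477e-04      1.183
  solve Keq expr → x = 0.3201; check Q = 3215
Then remove 1.0000e-04 M of L.
Step 2:
                   L          J
  I       4.1477e-04      1.183
  C       9.9610e-05 -2.9883e-04
  E       5.1438e-04      1.183
  solve Keq expr → x = -9.9610e-05; check Q = 3215
Then change container volume by factor 1.25 (V_new/V_old).
Step 3:
                   L          J
  I       4.1150e-04      0.946
  C       -1.4777e-04 4.4331e-04
  E       2.6373e-04     0.9465
  solve Keq expr → x = 1.4777e-04; check Q = 3215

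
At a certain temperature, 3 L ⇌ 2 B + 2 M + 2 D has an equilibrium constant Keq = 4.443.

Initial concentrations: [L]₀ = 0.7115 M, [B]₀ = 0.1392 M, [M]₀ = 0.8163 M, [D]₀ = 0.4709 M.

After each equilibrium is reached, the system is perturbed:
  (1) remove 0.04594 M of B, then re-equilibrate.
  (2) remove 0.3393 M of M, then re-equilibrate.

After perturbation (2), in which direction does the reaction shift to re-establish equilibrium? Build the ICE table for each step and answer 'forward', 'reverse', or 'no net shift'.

Q₀ = 0.007949 vs Keq = 4.443 ⇒ Q<K, forward
Step 1:
                    L           B           M           D
  init         0.7115      0.1392      0.8163      0.4709
  Δ           -0.4152      0.2768      0.2768      0.2768
  eq           0.2963       0.416       1.093      0.7477
  solve Keq expr → x = 0.1384; check Q = 4.443
Then remove 0.04594 M of B.
Step 2:
                    L           B           M           D
  init         0.2963      0.3701       1.093      0.7477
  Δ          -0.01384    0.009225    0.009225    0.009225
  eq           0.2825      0.3793       1.102      0.7569
  solve Keq expr → x = 0.004612; check Q = 4.443
Then remove 0.3393 M of M.
Step 3:
                    L           B           M           D
  init         0.2825      0.3793       0.763      0.7569
  Δ           -0.0402      0.0268      0.0268      0.0268
  eq           0.2423      0.4061      0.7898      0.7837
  solve Keq expr → x = 0.0134; check Q = 4.443

Direction: forward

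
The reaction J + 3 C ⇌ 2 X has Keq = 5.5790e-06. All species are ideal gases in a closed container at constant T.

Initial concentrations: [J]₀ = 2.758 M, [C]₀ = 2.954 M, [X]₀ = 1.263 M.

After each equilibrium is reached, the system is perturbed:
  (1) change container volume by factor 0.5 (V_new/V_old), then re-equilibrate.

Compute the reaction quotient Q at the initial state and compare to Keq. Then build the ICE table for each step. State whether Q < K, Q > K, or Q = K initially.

Q₀ = 0.02244; Q > K (proceeds reverse)

Q₀ = 0.02244 vs Keq = 5.5790e-06 ⇒ Q>K, reverse
Step 1:
                    J           C           X
  Initial       2.758       2.954       1.263
  Change       0.6088       1.827      -1.218
  Equil         3.367       4.781      0.0453
  solve Keq expr → x = -0.6088; check Q = 5.5790e-06
Then change container volume by factor 0.5 (V_new/V_old).
Step 2:
                    J           C           X
  Initial       6.734       9.561      0.0906
  Change     -0.04318     -0.1295     0.08636
  Equil         6.691       9.432       0.177
  solve Keq expr → x = 0.04318; check Q = 5.5790e-06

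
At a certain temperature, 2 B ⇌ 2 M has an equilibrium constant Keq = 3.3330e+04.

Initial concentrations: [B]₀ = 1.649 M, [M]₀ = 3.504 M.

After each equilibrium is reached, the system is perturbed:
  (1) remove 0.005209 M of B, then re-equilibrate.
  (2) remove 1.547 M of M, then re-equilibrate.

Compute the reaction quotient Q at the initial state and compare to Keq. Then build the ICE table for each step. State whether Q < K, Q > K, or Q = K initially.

Q₀ = 4.515 vs Keq = 3.3330e+04 ⇒ Q<K, forward
Step 1:
                   B          M
  init         1.649      3.504
  Δ           -1.621      1.621
  eq         0.02807      5.125
  solve Keq expr → x = 0.8105; check Q = 3.3330e+04
Then remove 0.005209 M of B.
Step 2:
                   B          M
  init       0.02286      5.125
  Δ         0.005181  -0.005181
  eq         0.02804       5.12
  solve Keq expr → x = -0.00259; check Q = 3.3330e+04
Then remove 1.547 M of M.
Step 3:
                   B          M
  init       0.02804      3.573
  Δ        -0.008428   0.008428
  eq         0.01962      3.581
  solve Keq expr → x = 0.004214; check Q = 3.3330e+04

Q₀ = 4.515; Q < K (proceeds forward)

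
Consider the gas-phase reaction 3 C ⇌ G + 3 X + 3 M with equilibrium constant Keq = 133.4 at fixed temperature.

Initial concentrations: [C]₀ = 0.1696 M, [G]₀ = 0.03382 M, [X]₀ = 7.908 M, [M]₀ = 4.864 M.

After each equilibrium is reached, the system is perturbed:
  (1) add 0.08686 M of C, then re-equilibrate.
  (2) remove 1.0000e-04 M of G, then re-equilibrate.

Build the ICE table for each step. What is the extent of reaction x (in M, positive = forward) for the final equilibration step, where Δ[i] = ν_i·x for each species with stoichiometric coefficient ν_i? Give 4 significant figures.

x = 9.9667e-05 M

Q₀ = 3.9453e+05 vs Keq = 133.4 ⇒ Q>K, reverse
Step 1:
                  C         G         X         M
  I          0.1696   0.03382     7.908     4.864
  C          0.1013  -0.03377   -0.1013   -0.1013
  E          0.2709 5.1600e-05     7.807     4.763
  solve Keq expr → x = -0.03377; check Q = 133.4
Then add 0.08686 M of C.
Step 2:
                  C         G         X         M
  I          0.3578 5.1600e-05     7.807     4.763
  C       -2.0107e-04 6.7023e-05 2.0107e-04 2.0107e-04
  E          0.3576 1.1862e-04     7.807     4.763
  solve Keq expr → x = 6.7023e-05; check Q = 133.4
Then remove 1.0000e-04 M of G.
Step 3:
                  C         G         X         M
  I          0.3576 1.8623e-05     7.807     4.763
  C       -2.9900e-04 9.9667e-05 2.9900e-04 2.9900e-04
  E          0.3573 1.1829e-04     7.807     4.763
  solve Keq expr → x = 9.9667e-05; check Q = 133.4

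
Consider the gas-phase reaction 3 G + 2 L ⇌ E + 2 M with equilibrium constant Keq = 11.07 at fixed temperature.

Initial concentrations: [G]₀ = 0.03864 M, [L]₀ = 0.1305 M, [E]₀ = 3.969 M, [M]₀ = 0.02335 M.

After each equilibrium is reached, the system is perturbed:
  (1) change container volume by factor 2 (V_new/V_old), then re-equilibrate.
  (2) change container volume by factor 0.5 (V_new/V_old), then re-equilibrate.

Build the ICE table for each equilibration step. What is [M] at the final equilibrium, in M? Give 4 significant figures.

[M]_eq = 0.004349 M

Q₀ = 2203 vs Keq = 11.07 ⇒ Q>K, reverse
Step 1:
                    G           L           E           M
  I           0.03864      0.1305       3.969     0.02335
  C            0.0285       0.019   -0.009501      -0.019
  E           0.06714      0.1495       3.959    0.004349
  solve Keq expr → x = -0.009501; check Q = 11.07
Then change container volume by factor 2 (V_new/V_old).
Step 2:
                    G           L           E           M
  I           0.03357     0.07475        1.98    0.002174
  C          0.001497  9.9806e-04 -4.9903e-04 -9.9806e-04
  E           0.03507     0.07575       1.979    0.001176
  solve Keq expr → x = -4.9903e-04; check Q = 11.07
Then change container volume by factor 0.5 (V_new/V_old).
Step 3:
                    G           L           E           M
  I           0.07014      0.1515       3.959    0.002353
  C         -0.002994   -0.001996  9.9806e-04    0.001996
  E           0.06714      0.1495       3.959    0.004349
  solve Keq expr → x = 9.9806e-04; check Q = 11.07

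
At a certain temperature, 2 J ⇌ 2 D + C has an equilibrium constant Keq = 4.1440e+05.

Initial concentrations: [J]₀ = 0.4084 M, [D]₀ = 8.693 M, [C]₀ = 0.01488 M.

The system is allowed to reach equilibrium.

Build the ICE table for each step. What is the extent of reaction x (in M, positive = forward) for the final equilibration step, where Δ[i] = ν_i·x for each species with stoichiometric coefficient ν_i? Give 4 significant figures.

Q₀ = 6.742 vs Keq = 4.1440e+05 ⇒ Q<K, forward
Step 1:
                   J          D          C
  init        0.4084      8.693    0.01488
  Δ          -0.4018     0.4018     0.2009
  eq        0.006563      9.095     0.2158
  solve Keq expr → x = 0.2009; check Q = 4.1440e+05

x = 0.2009 M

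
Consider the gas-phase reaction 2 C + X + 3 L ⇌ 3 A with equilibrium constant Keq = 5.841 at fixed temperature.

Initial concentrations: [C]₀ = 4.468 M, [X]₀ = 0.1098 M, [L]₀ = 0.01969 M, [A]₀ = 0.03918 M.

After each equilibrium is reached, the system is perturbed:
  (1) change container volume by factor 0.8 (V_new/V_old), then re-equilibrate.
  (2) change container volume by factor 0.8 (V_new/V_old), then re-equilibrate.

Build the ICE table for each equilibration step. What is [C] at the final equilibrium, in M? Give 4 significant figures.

Q₀ = 3.594 vs Keq = 5.841 ⇒ Q<K, forward
Step 1:
                    C           X           L           A
  init          4.468      0.1098     0.01969     0.03918
  Δ         -0.001355 -6.7770e-04   -0.002033    0.002033
  eq            4.467      0.1091     0.01766     0.04121
  solve Keq expr → x = 6.7770e-04; check Q = 5.841
Then change container volume by factor 0.8 (V_new/V_old).
Step 2:
                    C           X           L           A
  init          5.583      0.1364     0.02207     0.05152
  Δ         -0.002164   -0.001082   -0.003247    0.003247
  eq            5.581      0.1353     0.01882     0.05476
  solve Keq expr → x = 0.001082; check Q = 5.841
Then change container volume by factor 0.8 (V_new/V_old).
Step 3:
                    C           X           L           A
  init          6.976      0.1692     0.02353     0.06845
  Δ         -0.002433   -0.001217    -0.00365     0.00365
  eq            6.974      0.1679     0.01988      0.0721
  solve Keq expr → x = 0.001217; check Q = 5.841

[C]_eq = 6.974 M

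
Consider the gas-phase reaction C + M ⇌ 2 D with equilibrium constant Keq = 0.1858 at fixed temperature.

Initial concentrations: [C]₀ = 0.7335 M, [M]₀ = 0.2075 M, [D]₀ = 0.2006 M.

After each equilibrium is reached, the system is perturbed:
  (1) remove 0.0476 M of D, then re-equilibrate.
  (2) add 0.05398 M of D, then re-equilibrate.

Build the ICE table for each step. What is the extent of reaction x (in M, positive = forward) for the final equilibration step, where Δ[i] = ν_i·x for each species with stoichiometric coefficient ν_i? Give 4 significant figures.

Q₀ = 0.2644 vs Keq = 0.1858 ⇒ Q>K, reverse
Step 1:
                    C           M           D
  Initial      0.7335      0.2075      0.2006
  Change      0.01289     0.01289    -0.02578
  Equil        0.7464      0.2204      0.1748
  solve Keq expr → x = -0.01289; check Q = 0.1858
Then remove 0.0476 M of D.
Step 2:
                    C           M           D
  Initial      0.7464      0.2204      0.1272
  Change      -0.0189     -0.0189      0.0378
  Equil        0.7275      0.2015       0.165
  solve Keq expr → x = 0.0189; check Q = 0.1858
Then add 0.05398 M of D.
Step 3:
                    C           M           D
  Initial      0.7275      0.2015       0.219
  Change      0.02144     0.02144    -0.04288
  Equil        0.7489      0.2229      0.1761
  solve Keq expr → x = -0.02144; check Q = 0.1858

x = -0.02144 M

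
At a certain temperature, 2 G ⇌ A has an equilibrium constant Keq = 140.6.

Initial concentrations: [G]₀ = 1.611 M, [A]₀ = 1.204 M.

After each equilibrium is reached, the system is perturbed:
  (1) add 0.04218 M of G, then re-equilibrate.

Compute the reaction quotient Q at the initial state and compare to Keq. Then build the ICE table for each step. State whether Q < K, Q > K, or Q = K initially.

Q₀ = 0.4639 vs Keq = 140.6 ⇒ Q<K, forward
Step 1:
                   G          A
  I            1.611      1.204
  C           -1.493     0.7466
  E           0.1178      1.951
  solve Keq expr → x = 0.7466; check Q = 140.6
Then add 0.04218 M of G.
Step 2:
                   G          A
  I             0.16      1.951
  C         -0.04155    0.02078
  E           0.1184      1.971
  solve Keq expr → x = 0.02078; check Q = 140.6

Q₀ = 0.4639; Q < K (proceeds forward)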